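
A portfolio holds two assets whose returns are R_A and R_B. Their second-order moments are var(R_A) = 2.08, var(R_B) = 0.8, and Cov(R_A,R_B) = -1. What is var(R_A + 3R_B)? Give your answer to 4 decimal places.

var(R_A + 3R_B) = (1)²·var(R_A) + (3)²·var(R_B) + 2·(1)·(3)·Cov(R_A,R_B)
= 1·2.08 + 9·0.8 + 6·-1 = 3.28

3.2800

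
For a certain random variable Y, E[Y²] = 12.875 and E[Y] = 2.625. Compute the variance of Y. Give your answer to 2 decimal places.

V(Y) = 12.875 − (2.625)² = 5.984375

5.98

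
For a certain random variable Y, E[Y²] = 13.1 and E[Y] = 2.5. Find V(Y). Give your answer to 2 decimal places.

V(Y) = 13.1 − (2.5)² = 6.85

6.85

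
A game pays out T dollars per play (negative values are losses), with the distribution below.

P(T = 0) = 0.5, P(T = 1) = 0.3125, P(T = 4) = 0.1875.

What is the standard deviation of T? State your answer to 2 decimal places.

E[T] = (0)(0.5) + (1)(0.3125) + (4)(0.1875) = 1.0625
E[T²] = (0)²(0.5) + (1)²(0.3125) + (4)²(0.1875) = 3.3125
Var(T) = E[T²] − (E[T])² = 3.3125 − (1.0625)² = 2.18359375
σ(T) = √2.18359375 ≈ 1.48

1.48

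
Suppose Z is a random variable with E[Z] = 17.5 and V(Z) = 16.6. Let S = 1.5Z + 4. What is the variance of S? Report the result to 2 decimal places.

37.35

V(1.5Z + 4) = (1.5)²·V(Z) = 2.25·16.6 = 37.35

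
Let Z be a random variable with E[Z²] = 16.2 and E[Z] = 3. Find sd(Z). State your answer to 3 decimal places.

Var(Z) = 16.2 − (3)² = 7.2
sd(Z) = √7.2 ≈ 2.683

2.683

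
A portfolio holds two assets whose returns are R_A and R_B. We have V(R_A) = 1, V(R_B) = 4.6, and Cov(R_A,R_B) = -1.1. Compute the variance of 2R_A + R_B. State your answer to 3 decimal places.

4.200

V(2R_A + R_B) = (2)²·V(R_A) + (1)²·V(R_B) + 2·(2)·(1)·Cov(R_A,R_B)
= 4·1 + 1·4.6 + 4·-1.1 = 4.2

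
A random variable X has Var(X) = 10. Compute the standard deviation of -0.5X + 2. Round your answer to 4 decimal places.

Var(-0.5X + 2) = (-0.5)²·10 = 2.5
SD(-0.5X + 2) = √2.5 ≈ 1.5811

1.5811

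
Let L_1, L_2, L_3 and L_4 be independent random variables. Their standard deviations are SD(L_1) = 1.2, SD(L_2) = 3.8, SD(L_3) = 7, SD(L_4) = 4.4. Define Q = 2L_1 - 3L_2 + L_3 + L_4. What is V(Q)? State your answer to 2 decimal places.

204.08

V(L_1) = 1.44, V(L_2) = 14.44, V(L_3) = 49, V(L_4) = 19.36
By independence, V(Q) = (2)²V(L_1) + (-3)²V(L_2) + (1)²V(L_3) + (1)²V(L_4)
= (2)²·1.44 + (-3)²·14.44 + (1)²·49 + (1)²·19.36 = 204.08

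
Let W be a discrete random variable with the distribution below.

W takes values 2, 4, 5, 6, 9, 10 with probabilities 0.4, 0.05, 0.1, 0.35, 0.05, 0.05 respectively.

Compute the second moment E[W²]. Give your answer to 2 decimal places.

26.55

E[W²] = (2)²(0.4) + (4)²(0.05) + (5)²(0.1) + (6)²(0.35) + (9)²(0.05) + (10)²(0.05) = 26.55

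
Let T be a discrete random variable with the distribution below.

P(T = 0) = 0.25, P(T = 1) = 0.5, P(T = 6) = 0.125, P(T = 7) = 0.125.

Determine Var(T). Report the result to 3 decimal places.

6.609

E[T] = (0)(0.25) + (1)(0.5) + (6)(0.125) + (7)(0.125) = 2.125
E[T²] = (0)²(0.25) + (1)²(0.5) + (6)²(0.125) + (7)²(0.125) = 11.125
Var(T) = E[T²] − (E[T])² = 11.125 − (2.125)² = 6.609375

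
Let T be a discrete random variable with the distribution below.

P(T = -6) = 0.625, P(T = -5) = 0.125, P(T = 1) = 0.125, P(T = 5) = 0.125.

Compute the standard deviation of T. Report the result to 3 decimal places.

3.967

E[T] = (-6)(0.625) + (-5)(0.125) + (1)(0.125) + (5)(0.125) = -3.625
E[T²] = (-6)²(0.625) + (-5)²(0.125) + (1)²(0.125) + (5)²(0.125) = 28.875
Var(T) = E[T²] − (E[T])² = 28.875 − (-3.625)² = 15.734375
sd(T) = √15.734375 ≈ 3.967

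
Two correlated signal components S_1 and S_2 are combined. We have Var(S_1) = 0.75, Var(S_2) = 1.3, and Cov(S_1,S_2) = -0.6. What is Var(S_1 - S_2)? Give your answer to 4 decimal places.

3.2500

Var(S_1 - S_2) = (1)²·Var(S_1) + (-1)²·Var(S_2) + 2·(1)·(-1)·Cov(S_1,S_2)
= 1·0.75 + 1·1.3 + -2·-0.6 = 3.25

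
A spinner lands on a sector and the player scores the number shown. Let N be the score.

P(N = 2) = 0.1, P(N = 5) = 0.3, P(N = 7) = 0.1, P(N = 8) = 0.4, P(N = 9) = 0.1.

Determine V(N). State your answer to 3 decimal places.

E[N] = (2)(0.1) + (5)(0.3) + (7)(0.1) + (8)(0.4) + (9)(0.1) = 6.5
E[N²] = (2)²(0.1) + (5)²(0.3) + (7)²(0.1) + (8)²(0.4) + (9)²(0.1) = 46.5
V(N) = E[N²] − (E[N])² = 46.5 − (6.5)² = 4.25

4.250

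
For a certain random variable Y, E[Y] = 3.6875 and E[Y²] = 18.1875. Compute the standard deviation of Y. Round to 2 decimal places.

V(Y) = 18.1875 − (3.6875)² = 4.58984375
SD(Y) = √4.58984375 ≈ 2.14

2.14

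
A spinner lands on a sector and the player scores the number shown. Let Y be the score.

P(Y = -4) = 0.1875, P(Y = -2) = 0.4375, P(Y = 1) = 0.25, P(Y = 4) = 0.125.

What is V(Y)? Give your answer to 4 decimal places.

E[Y] = (-4)(0.1875) + (-2)(0.4375) + (1)(0.25) + (4)(0.125) = -0.875
E[Y²] = (-4)²(0.1875) + (-2)²(0.4375) + (1)²(0.25) + (4)²(0.125) = 7
V(Y) = E[Y²] − (E[Y])² = 7 − (-0.875)² = 6.234375

6.2344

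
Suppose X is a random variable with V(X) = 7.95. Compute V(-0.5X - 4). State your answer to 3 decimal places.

V(-0.5X - 4) = (-0.5)²·V(X) = 0.25·7.95 = 1.9875

1.988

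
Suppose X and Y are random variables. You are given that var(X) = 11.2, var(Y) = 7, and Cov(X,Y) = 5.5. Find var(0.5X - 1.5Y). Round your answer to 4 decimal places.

var(0.5X - 1.5Y) = (0.5)²·var(X) + (-1.5)²·var(Y) + 2·(0.5)·(-1.5)·Cov(X,Y)
= 0.25·11.2 + 2.25·7 + -1.5·5.5 = 10.3

10.3000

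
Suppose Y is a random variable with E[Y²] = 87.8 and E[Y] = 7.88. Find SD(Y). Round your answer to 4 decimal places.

Var(Y) = 87.8 − (7.88)² = 25.7056
SD(Y) = √25.7056 ≈ 5.0701

5.0701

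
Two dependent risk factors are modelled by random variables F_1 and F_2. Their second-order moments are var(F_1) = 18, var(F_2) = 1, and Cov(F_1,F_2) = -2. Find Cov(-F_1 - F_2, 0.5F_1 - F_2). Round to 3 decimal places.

Cov(-F_1 - F_2, 0.5F_1 - F_2) = (-1)(0.5)var(F_1) + (-1)(-1)var(F_2) + [(-1)(-1) + (-1)(0.5)]Cov(F_1,F_2)
= -0.5·18 + 1·1 + 0.5·-2 = -9

-9.000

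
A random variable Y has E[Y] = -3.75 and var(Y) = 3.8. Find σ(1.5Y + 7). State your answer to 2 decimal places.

var(1.5Y + 7) = (1.5)²·3.8 = 8.55
σ(1.5Y + 7) = √8.55 ≈ 2.92

2.92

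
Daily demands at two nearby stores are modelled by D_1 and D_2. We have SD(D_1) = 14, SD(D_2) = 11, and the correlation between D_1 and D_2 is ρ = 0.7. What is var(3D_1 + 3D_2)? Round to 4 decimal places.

4793.4000

var(D_1) = (14)² = 196;  var(D_2) = (11)² = 121
Cov(D_1,D_2) = ρ·SD(D_1)·SD(D_2) = 0.7·14·11 = 107.8
var(3D_1 + 3D_2) = (3)²·var(D_1) + (3)²·var(D_2) + 2·(3)·(3)·Cov(D_1,D_2)
= 9·196 + 9·121 + 18·107.8 = 4793.4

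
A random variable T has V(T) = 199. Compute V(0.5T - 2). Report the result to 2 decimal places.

49.75

V(0.5T - 2) = (0.5)²·V(T) = 0.25·199 = 49.75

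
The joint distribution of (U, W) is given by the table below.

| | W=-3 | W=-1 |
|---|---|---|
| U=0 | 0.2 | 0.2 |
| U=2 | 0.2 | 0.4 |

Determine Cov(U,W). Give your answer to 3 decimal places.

E[U] = 1.2,  E[W] = -1.8
E[UW] = -2
Cov(U,W) = E[UW] − E[U]E[W] = -2 − (1.2)(-1.8) = 0.16

0.160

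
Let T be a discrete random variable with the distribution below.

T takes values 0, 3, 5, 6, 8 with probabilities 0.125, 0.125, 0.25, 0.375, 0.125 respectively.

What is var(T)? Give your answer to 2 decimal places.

5.11

E[T] = (0)(0.125) + (3)(0.125) + (5)(0.25) + (6)(0.375) + (8)(0.125) = 4.875
E[T²] = (0)²(0.125) + (3)²(0.125) + (5)²(0.25) + (6)²(0.375) + (8)²(0.125) = 28.875
var(T) = E[T²] − (E[T])² = 28.875 − (4.875)² = 5.109375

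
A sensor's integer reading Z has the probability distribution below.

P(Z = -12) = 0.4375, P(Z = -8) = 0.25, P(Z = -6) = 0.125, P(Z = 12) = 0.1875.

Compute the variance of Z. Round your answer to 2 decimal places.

77.44

E[Z] = (-12)(0.4375) + (-8)(0.25) + (-6)(0.125) + (12)(0.1875) = -5.75
E[Z²] = (-12)²(0.4375) + (-8)²(0.25) + (-6)²(0.125) + (12)²(0.1875) = 110.5
var(Z) = E[Z²] − (E[Z])² = 110.5 − (-5.75)² = 77.4375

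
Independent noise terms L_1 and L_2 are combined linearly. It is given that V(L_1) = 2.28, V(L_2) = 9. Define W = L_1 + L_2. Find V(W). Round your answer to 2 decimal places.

By independence, V(W) = (1)²V(L_1) + (1)²V(L_2)
= (1)²·2.28 + (1)²·9 = 11.28

11.28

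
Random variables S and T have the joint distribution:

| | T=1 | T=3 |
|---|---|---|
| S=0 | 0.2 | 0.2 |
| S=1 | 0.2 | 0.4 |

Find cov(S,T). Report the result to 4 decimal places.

E[S] = 0.6,  E[T] = 2.2
E[ST] = 1.4
cov(S,T) = E[ST] − E[S]E[T] = 1.4 − (0.6)(2.2) = 0.08

0.0800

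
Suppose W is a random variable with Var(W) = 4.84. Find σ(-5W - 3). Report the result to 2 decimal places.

Var(-5W - 3) = (-5)²·4.84 = 121
σ(-5W - 3) = √121 ≈ 11.00

11.00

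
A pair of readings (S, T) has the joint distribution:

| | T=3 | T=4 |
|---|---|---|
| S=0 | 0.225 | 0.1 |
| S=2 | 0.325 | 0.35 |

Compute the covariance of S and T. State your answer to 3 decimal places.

E[S] = 1.35,  E[T] = 3.45
E[ST] = 4.75
cov(S,T) = E[ST] − E[S]E[T] = 4.75 − (1.35)(3.45) = 0.0925

0.093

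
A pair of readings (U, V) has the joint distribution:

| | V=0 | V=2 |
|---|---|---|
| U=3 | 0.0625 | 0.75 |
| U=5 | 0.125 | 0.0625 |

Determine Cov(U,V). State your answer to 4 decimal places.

E[U] = 3.375,  E[V] = 1.625
E[UV] = 5.125
Cov(U,V) = E[UV] − E[U]E[V] = 5.125 − (3.375)(1.625) = -0.359375

-0.3594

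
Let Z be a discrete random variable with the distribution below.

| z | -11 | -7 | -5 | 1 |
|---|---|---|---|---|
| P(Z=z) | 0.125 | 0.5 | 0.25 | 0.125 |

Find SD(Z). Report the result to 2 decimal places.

E[Z] = (-11)(0.125) + (-7)(0.5) + (-5)(0.25) + (1)(0.125) = -6
E[Z²] = (-11)²(0.125) + (-7)²(0.5) + (-5)²(0.25) + (1)²(0.125) = 46
V(Z) = E[Z²] − (E[Z])² = 46 − (-6)² = 10
SD(Z) = √10 ≈ 3.16

3.16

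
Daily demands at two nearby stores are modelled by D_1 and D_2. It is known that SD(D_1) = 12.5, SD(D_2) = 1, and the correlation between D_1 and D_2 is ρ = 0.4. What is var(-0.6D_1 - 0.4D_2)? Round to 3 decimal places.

var(D_1) = (12.5)² = 156.25;  var(D_2) = (1)² = 1
cov(D_1,D_2) = ρ·SD(D_1)·SD(D_2) = 0.4·12.5·1 = 5
var(-0.6D_1 - 0.4D_2) = (-0.6)²·var(D_1) + (-0.4)²·var(D_2) + 2·(-0.6)·(-0.4)·cov(D_1,D_2)
= 0.36·156.25 + 0.16·1 + 0.48·5 = 58.81

58.810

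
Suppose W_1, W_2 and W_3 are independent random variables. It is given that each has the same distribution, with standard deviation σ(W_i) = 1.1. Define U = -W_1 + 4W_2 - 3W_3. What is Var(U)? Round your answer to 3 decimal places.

31.460

Var(W_i) = (1.1)² = 1.21
By independence, Var(U) = (-1)²Var(W_1) + (4)²Var(W_2) + (-3)²Var(W_3)
= (-1)²·1.21 + (4)²·1.21 + (-3)²·1.21 = 31.46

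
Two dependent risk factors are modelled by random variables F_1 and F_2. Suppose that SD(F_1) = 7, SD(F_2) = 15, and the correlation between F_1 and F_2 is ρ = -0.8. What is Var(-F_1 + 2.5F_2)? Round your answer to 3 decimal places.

1875.250

Var(F_1) = (7)² = 49;  Var(F_2) = (15)² = 225
cov(F_1,F_2) = ρ·SD(F_1)·SD(F_2) = -0.8·7·15 = -84
Var(-F_1 + 2.5F_2) = (-1)²·Var(F_1) + (2.5)²·Var(F_2) + 2·(-1)·(2.5)·cov(F_1,F_2)
= 1·49 + 6.25·225 + -5·-84 = 1875.25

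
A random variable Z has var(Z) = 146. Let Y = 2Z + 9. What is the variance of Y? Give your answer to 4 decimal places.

var(2Z + 9) = (2)²·var(Z) = 4·146 = 584

584.0000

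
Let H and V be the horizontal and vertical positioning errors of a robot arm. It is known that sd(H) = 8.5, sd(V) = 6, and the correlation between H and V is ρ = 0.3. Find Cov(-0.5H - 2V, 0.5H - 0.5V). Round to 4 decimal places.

Var(H) = (8.5)² = 72.25;  Var(V) = (6)² = 36
Cov(H,V) = ρ·sd(H)·sd(V) = 0.3·8.5·6 = 15.3
Cov(-0.5H - 2V, 0.5H - 0.5V) = (-0.5)(0.5)Var(H) + (-2)(-0.5)Var(V) + [(-0.5)(-0.5) + (-2)(0.5)]Cov(H,V)
= -0.25·72.25 + 1·36 + -0.75·15.3 = 6.4625

6.4625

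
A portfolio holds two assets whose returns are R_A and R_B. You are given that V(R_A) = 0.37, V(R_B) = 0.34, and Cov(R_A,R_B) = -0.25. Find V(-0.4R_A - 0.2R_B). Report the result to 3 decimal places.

V(-0.4R_A - 0.2R_B) = (-0.4)²·V(R_A) + (-0.2)²·V(R_B) + 2·(-0.4)·(-0.2)·Cov(R_A,R_B)
= 0.16·0.37 + 0.04·0.34 + 0.16·-0.25 = 0.0328

0.033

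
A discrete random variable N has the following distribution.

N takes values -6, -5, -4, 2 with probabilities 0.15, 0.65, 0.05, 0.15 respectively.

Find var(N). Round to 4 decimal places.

E[N] = (-6)(0.15) + (-5)(0.65) + (-4)(0.05) + (2)(0.15) = -4.05
E[N²] = (-6)²(0.15) + (-5)²(0.65) + (-4)²(0.05) + (2)²(0.15) = 23.05
var(N) = E[N²] − (E[N])² = 23.05 − (-4.05)² = 6.6475

6.6475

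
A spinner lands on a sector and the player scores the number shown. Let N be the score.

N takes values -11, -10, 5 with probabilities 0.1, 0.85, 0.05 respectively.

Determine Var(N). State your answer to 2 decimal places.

10.93

E[N] = (-11)(0.1) + (-10)(0.85) + (5)(0.05) = -9.35
E[N²] = (-11)²(0.1) + (-10)²(0.85) + (5)²(0.05) = 98.35
Var(N) = E[N²] − (E[N])² = 98.35 − (-9.35)² = 10.9275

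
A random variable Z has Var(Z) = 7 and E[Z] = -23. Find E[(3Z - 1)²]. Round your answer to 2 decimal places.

4963.00

E[3Z - 1] = 3·-23 − 1 = -70
Var(3Z - 1) = (3)²·7 = 63
E[(3Z - 1)²] = Var((3Z - 1)) + (E[(3Z - 1)])² = 63 + (-70)² = 4963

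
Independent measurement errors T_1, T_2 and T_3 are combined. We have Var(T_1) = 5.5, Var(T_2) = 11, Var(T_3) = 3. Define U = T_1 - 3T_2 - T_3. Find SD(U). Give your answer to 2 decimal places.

10.37

By independence, Var(U) = (1)²Var(T_1) + (-3)²Var(T_2) + (-1)²Var(T_3)
= (1)²·5.5 + (-3)²·11 + (-1)²·3 = 107.5
SD(U) = √107.5 ≈ 10.37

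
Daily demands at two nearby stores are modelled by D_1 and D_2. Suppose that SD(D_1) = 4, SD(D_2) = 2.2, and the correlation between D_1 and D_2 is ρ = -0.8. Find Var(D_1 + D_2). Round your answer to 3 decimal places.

6.760

Var(D_1) = (4)² = 16;  Var(D_2) = (2.2)² = 4.84
Cov(D_1,D_2) = ρ·SD(D_1)·SD(D_2) = -0.8·4·2.2 = -7.04
Var(D_1 + D_2) = (1)²·Var(D_1) + (1)²·Var(D_2) + 2·(1)·(1)·Cov(D_1,D_2)
= 1·16 + 1·4.84 + 2·-7.04 = 6.76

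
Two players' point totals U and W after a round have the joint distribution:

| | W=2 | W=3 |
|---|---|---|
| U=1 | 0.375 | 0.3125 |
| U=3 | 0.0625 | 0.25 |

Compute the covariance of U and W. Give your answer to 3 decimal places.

0.148

E[U] = 1.625,  E[W] = 2.5625
E[UW] = 4.3125
Cov(U,W) = E[UW] − E[U]E[W] = 4.3125 − (1.625)(2.5625) = 0.1484375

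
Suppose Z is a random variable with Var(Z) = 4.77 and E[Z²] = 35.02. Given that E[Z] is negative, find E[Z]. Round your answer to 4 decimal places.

-5.5000

(E[Z])² = E[Z²] − Var(Z) = 35.02 − 4.77 = 30.25
E[Z] = −√30.25 = -5.5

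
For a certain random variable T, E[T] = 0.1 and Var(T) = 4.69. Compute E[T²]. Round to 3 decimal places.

E[T²] = Var(T) + (E[T])² = 4.69 + (0.1)² = 4.7

4.700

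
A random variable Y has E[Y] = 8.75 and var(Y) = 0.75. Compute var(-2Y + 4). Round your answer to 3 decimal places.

3.000

var(-2Y + 4) = (-2)²·var(Y) = 4·0.75 = 3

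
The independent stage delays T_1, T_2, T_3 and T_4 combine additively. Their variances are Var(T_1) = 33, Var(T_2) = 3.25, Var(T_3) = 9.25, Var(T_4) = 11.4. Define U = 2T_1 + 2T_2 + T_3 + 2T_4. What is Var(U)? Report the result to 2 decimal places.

199.85

By independence, Var(U) = (2)²Var(T_1) + (2)²Var(T_2) + (1)²Var(T_3) + (2)²Var(T_4)
= (2)²·33 + (2)²·3.25 + (1)²·9.25 + (2)²·11.4 = 199.85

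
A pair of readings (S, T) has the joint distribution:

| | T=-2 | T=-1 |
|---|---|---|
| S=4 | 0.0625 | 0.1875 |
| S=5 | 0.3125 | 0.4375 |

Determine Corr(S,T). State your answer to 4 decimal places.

E[S] = 4.75,  E[T] = -1.375
E[ST] = -6.5625
Cov(S,T) = E[ST] − E[S]E[T] = -6.5625 − (4.75)(-1.375) = -0.03125
Var(S) = 0.1875,  Var(T) = 0.234375
ρ = -0.03125 / √(0.1875·0.234375) ≈ -0.1491

-0.1491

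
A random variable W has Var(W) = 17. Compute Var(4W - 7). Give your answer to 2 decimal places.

272.00

Var(4W - 7) = (4)²·Var(W) = 16·17 = 272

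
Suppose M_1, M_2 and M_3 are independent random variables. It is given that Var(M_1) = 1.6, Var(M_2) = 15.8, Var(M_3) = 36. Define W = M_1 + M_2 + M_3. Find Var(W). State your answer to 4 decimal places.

53.4000

By independence, Var(W) = (1)²Var(M_1) + (1)²Var(M_2) + (1)²Var(M_3)
= (1)²·1.6 + (1)²·15.8 + (1)²·36 = 53.4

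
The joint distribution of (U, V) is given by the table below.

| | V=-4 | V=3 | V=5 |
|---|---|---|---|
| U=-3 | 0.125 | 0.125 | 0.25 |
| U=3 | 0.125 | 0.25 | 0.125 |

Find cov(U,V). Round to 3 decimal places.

E[U] = 0,  E[V] = 2
E[UV] = -0.75
cov(U,V) = E[UV] − E[U]E[V] = -0.75 − (0)(2) = -0.75

-0.750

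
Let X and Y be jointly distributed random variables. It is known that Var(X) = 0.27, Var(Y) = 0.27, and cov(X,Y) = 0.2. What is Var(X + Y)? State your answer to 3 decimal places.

0.940

Var(X + Y) = (1)²·Var(X) + (1)²·Var(Y) + 2·(1)·(1)·cov(X,Y)
= 1·0.27 + 1·0.27 + 2·0.2 = 0.94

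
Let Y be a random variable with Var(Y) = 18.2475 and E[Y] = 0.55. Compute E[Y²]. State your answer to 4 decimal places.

E[Y²] = Var(Y) + (E[Y])² = 18.2475 + (0.55)² = 18.55

18.5500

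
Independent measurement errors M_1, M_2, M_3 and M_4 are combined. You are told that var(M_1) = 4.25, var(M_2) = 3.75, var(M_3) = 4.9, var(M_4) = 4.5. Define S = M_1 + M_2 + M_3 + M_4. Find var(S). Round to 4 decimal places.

By independence, var(S) = (1)²var(M_1) + (1)²var(M_2) + (1)²var(M_3) + (1)²var(M_4)
= (1)²·4.25 + (1)²·3.75 + (1)²·4.9 + (1)²·4.5 = 17.4

17.4000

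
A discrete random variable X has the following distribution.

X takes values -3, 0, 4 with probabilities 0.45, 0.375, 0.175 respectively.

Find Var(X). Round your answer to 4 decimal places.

6.4275

E[X] = (-3)(0.45) + (0)(0.375) + (4)(0.175) = -0.65
E[X²] = (-3)²(0.45) + (0)²(0.375) + (4)²(0.175) = 6.85
Var(X) = E[X²] − (E[X])² = 6.85 − (-0.65)² = 6.4275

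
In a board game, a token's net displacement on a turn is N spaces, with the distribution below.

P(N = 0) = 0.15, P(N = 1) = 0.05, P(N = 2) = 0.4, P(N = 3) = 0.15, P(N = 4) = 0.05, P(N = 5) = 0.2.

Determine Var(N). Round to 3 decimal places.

E[N] = (0)(0.15) + (1)(0.05) + (2)(0.4) + (3)(0.15) + (4)(0.05) + (5)(0.2) = 2.5
E[N²] = (0)²(0.15) + (1)²(0.05) + (2)²(0.4) + (3)²(0.15) + (4)²(0.05) + (5)²(0.2) = 8.8
Var(N) = E[N²] − (E[N])² = 8.8 − (2.5)² = 2.55

2.550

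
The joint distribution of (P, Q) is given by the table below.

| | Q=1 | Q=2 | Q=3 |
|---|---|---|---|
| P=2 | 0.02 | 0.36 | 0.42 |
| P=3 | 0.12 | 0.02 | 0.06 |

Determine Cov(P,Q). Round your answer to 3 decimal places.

E[P] = 2.2,  E[Q] = 2.34
E[PQ] = 5.02
Cov(P,Q) = E[PQ] − E[P]E[Q] = 5.02 − (2.2)(2.34) = -0.128

-0.128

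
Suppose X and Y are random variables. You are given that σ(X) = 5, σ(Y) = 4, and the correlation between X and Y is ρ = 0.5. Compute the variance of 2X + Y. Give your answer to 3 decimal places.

156.000

V(X) = (5)² = 25;  V(Y) = (4)² = 16
Cov(X,Y) = ρ·σ(X)·σ(Y) = 0.5·5·4 = 10
V(2X + Y) = (2)²·V(X) + (1)²·V(Y) + 2·(2)·(1)·Cov(X,Y)
= 4·25 + 1·16 + 4·10 = 156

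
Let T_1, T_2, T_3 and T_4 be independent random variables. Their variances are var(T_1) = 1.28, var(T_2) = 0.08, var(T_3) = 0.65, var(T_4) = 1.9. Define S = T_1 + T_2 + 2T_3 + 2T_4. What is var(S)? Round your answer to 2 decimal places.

11.56

By independence, var(S) = (1)²var(T_1) + (1)²var(T_2) + (2)²var(T_3) + (2)²var(T_4)
= (1)²·1.28 + (1)²·0.08 + (2)²·0.65 + (2)²·1.9 = 11.56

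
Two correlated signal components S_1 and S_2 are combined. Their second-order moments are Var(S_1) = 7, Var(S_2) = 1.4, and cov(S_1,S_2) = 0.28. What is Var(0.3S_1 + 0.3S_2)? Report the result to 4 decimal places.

Var(0.3S_1 + 0.3S_2) = (0.3)²·Var(S_1) + (0.3)²·Var(S_2) + 2·(0.3)·(0.3)·cov(S_1,S_2)
= 0.09·7 + 0.09·1.4 + 0.18·0.28 = 0.8064

0.8064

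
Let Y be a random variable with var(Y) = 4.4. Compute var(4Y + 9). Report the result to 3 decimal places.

70.400

var(4Y + 9) = (4)²·var(Y) = 16·4.4 = 70.4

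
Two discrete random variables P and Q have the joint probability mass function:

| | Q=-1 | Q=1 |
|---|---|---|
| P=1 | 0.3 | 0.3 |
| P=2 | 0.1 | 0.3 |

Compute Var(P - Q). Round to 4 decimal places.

E[P] = 1.4,  E[Q] = 0.2,  E[PQ] = 0.4
Var(P) = 2.2 − (1.4)² = 0.24;  Var(Q) = 1 − (0.2)² = 0.96
cov(P,Q) = 0.4 − (1.4)(0.2) = 0.12
Var(P - Q) = (1)²·0.24 + (-1)²·0.96 + 2·(1)·(-1)·0.12 = 0.96

0.9600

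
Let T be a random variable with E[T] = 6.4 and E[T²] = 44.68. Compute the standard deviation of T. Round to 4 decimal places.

1.9287

Var(T) = 44.68 − (6.4)² = 3.72
sd(T) = √3.72 ≈ 1.9287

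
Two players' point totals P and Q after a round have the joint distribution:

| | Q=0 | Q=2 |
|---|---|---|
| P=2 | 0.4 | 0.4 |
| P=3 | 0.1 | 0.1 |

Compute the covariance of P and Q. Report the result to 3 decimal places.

E[P] = 2.2,  E[Q] = 1
E[PQ] = 2.2
cov(P,Q) = E[PQ] − E[P]E[Q] = 2.2 − (2.2)(1) = 0

0.000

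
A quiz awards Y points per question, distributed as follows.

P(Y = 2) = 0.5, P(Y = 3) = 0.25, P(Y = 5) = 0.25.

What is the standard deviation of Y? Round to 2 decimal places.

E[Y] = (2)(0.5) + (3)(0.25) + (5)(0.25) = 3
E[Y²] = (2)²(0.5) + (3)²(0.25) + (5)²(0.25) = 10.5
var(Y) = E[Y²] − (E[Y])² = 10.5 − (3)² = 1.5
σ(Y) = √1.5 ≈ 1.22

1.22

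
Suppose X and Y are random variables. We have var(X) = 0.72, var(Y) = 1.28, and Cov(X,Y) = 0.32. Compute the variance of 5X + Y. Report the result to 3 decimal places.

var(5X + Y) = (5)²·var(X) + (1)²·var(Y) + 2·(5)·(1)·Cov(X,Y)
= 25·0.72 + 1·1.28 + 10·0.32 = 22.48

22.480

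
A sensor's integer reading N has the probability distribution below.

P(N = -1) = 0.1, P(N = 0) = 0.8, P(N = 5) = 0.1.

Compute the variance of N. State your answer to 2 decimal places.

2.44

E[N] = (-1)(0.1) + (0)(0.8) + (5)(0.1) = 0.4
E[N²] = (-1)²(0.1) + (0)²(0.8) + (5)²(0.1) = 2.6
Var(N) = E[N²] − (E[N])² = 2.6 − (0.4)² = 2.44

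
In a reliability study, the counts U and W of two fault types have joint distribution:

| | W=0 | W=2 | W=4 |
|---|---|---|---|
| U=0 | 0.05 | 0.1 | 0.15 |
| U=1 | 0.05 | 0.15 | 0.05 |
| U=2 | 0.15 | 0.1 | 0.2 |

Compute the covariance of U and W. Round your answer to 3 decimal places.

-0.145

E[U] = 1.15,  E[W] = 2.3
E[UW] = 2.5
Cov(U,W) = E[UW] − E[U]E[W] = 2.5 − (1.15)(2.3) = -0.145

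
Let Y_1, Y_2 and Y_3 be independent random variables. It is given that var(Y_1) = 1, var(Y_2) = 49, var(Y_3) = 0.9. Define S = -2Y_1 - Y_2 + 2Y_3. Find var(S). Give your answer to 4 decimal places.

By independence, var(S) = (-2)²var(Y_1) + (-1)²var(Y_2) + (2)²var(Y_3)
= (-2)²·1 + (-1)²·49 + (2)²·0.9 = 56.6

56.6000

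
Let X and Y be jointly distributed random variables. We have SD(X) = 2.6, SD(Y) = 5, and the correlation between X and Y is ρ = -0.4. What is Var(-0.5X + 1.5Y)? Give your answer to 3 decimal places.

65.740

Var(X) = (2.6)² = 6.76;  Var(Y) = (5)² = 25
Cov(X,Y) = ρ·SD(X)·SD(Y) = -0.4·2.6·5 = -5.2
Var(-0.5X + 1.5Y) = (-0.5)²·Var(X) + (1.5)²·Var(Y) + 2·(-0.5)·(1.5)·Cov(X,Y)
= 0.25·6.76 + 2.25·25 + -1.5·-5.2 = 65.74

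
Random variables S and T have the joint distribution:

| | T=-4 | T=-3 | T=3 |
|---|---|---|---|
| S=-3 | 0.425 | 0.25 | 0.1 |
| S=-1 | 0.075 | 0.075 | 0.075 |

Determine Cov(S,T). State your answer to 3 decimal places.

0.503

E[S] = -2.55,  E[T] = -2.45
E[ST] = 6.75
Cov(S,T) = E[ST] − E[S]E[T] = 6.75 − (-2.55)(-2.45) = 0.5025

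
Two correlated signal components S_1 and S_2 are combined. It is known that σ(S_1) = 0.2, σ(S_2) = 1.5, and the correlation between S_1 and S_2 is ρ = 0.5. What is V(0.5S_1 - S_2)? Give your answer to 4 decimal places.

V(S_1) = (0.2)² = 0.04;  V(S_2) = (1.5)² = 2.25
Cov(S_1,S_2) = ρ·σ(S_1)·σ(S_2) = 0.5·0.2·1.5 = 0.15
V(0.5S_1 - S_2) = (0.5)²·V(S_1) + (-1)²·V(S_2) + 2·(0.5)·(-1)·Cov(S_1,S_2)
= 0.25·0.04 + 1·2.25 + -1·0.15 = 2.11

2.1100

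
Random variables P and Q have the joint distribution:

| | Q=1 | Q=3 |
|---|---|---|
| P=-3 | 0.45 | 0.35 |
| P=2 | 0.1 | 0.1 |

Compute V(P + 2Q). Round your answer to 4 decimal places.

8.3600

E[P] = -2,  E[Q] = 1.9,  E[PQ] = -3.7
V(P) = 8 − (-2)² = 4;  V(Q) = 4.6 − (1.9)² = 0.99
Cov(P,Q) = -3.7 − (-2)(1.9) = 0.1
V(P + 2Q) = (1)²·4 + (2)²·0.99 + 2·(1)·(2)·0.1 = 8.36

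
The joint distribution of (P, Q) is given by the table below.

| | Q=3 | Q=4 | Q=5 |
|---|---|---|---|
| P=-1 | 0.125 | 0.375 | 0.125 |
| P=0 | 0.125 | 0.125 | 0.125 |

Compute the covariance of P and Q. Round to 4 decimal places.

E[P] = -0.625,  E[Q] = 4
E[PQ] = -2.5
Cov(P,Q) = E[PQ] − E[P]E[Q] = -2.5 − (-0.625)(4) = 0

0.0000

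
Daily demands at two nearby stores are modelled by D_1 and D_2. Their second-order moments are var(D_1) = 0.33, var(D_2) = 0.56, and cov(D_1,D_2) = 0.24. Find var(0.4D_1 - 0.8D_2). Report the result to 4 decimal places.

var(0.4D_1 - 0.8D_2) = (0.4)²·var(D_1) + (-0.8)²·var(D_2) + 2·(0.4)·(-0.8)·cov(D_1,D_2)
= 0.16·0.33 + 0.64·0.56 + -0.64·0.24 = 0.2576

0.2576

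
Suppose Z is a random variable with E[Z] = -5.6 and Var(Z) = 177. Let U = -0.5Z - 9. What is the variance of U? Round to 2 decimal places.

Var(-0.5Z - 9) = (-0.5)²·Var(Z) = 0.25·177 = 44.25

44.25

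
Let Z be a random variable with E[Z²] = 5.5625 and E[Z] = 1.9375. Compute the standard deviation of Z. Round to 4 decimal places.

Var(Z) = 5.5625 − (1.9375)² = 1.80859375
σ(Z) = √1.80859375 ≈ 1.3448

1.3448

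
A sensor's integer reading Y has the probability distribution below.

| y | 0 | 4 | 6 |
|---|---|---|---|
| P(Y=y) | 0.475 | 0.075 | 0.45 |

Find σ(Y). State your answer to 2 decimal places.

2.90

E[Y] = (0)(0.475) + (4)(0.075) + (6)(0.45) = 3
E[Y²] = (0)²(0.475) + (4)²(0.075) + (6)²(0.45) = 17.4
V(Y) = E[Y²] − (E[Y])² = 17.4 − (3)² = 8.4
σ(Y) = √8.4 ≈ 2.90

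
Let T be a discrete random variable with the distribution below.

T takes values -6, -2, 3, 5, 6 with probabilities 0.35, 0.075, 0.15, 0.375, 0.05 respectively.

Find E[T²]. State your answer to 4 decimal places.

E[T²] = (-6)²(0.35) + (-2)²(0.075) + (3)²(0.15) + (5)²(0.375) + (6)²(0.05) = 25.425

25.4250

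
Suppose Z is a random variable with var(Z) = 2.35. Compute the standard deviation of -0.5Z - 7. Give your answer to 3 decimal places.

var(-0.5Z - 7) = (-0.5)²·2.35 = 0.5875
sd(-0.5Z - 7) = √0.5875 ≈ 0.766

0.766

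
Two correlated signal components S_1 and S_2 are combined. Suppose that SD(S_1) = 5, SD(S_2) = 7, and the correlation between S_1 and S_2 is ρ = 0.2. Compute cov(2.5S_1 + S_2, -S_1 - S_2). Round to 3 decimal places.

-136.000

V(S_1) = (5)² = 25;  V(S_2) = (7)² = 49
cov(S_1,S_2) = ρ·SD(S_1)·SD(S_2) = 0.2·5·7 = 7
cov(2.5S_1 + S_2, -S_1 - S_2) = (2.5)(-1)V(S_1) + (1)(-1)V(S_2) + [(2.5)(-1) + (1)(-1)]cov(S_1,S_2)
= -2.5·25 + -1·49 + -3.5·7 = -136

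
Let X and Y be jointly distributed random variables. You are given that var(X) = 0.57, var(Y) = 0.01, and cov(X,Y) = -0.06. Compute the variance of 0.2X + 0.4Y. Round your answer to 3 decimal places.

var(0.2X + 0.4Y) = (0.2)²·var(X) + (0.4)²·var(Y) + 2·(0.2)·(0.4)·cov(X,Y)
= 0.04·0.57 + 0.16·0.01 + 0.16·-0.06 = 0.0148

0.015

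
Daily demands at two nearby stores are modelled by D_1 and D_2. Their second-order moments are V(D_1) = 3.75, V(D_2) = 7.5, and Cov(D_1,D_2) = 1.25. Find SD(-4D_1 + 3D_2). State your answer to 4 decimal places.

9.8742

V(-4D_1 + 3D_2) = (-4)²·V(D_1) + (3)²·V(D_2) + 2·(-4)·(3)·Cov(D_1,D_2)
= 16·3.75 + 9·7.5 + -24·1.25 = 97.5
SD(-4D_1 + 3D_2) = √97.5 ≈ 9.8742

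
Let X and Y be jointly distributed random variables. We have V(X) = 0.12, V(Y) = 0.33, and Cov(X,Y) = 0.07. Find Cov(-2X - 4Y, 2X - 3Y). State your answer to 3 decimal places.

3.340

Cov(-2X - 4Y, 2X - 3Y) = (-2)(2)V(X) + (-4)(-3)V(Y) + [(-2)(-3) + (-4)(2)]Cov(X,Y)
= -4·0.12 + 12·0.33 + -2·0.07 = 3.34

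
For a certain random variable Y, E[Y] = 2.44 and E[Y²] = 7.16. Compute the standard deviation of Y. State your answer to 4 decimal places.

Var(Y) = 7.16 − (2.44)² = 1.2064
SD(Y) = √1.2064 ≈ 1.0984

1.0984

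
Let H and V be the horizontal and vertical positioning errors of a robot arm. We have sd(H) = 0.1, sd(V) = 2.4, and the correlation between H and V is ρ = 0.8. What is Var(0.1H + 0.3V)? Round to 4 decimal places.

Var(H) = (0.1)² = 0.01;  Var(V) = (2.4)² = 5.76
cov(H,V) = ρ·sd(H)·sd(V) = 0.8·0.1·2.4 = 0.192
Var(0.1H + 0.3V) = (0.1)²·Var(H) + (0.3)²·Var(V) + 2·(0.1)·(0.3)·cov(H,V)
= 0.01·0.01 + 0.09·5.76 + 0.06·0.192 = 0.53002

0.5300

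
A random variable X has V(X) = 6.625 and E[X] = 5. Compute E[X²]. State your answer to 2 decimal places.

E[X²] = V(X) + (E[X])² = 6.625 + (5)² = 31.625

31.63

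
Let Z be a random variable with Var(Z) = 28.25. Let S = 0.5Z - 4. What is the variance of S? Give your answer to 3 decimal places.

7.063

Var(0.5Z - 4) = (0.5)²·Var(Z) = 0.25·28.25 = 7.0625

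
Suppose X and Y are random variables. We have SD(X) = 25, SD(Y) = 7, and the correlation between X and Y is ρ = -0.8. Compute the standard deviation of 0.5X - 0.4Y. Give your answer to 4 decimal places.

14.8354

Var(X) = (25)² = 625;  Var(Y) = (7)² = 49
Cov(X,Y) = ρ·SD(X)·SD(Y) = -0.8·25·7 = -140
Var(0.5X - 0.4Y) = (0.5)²·Var(X) + (-0.4)²·Var(Y) + 2·(0.5)·(-0.4)·Cov(X,Y)
= 0.25·625 + 0.16·49 + -0.4·-140 = 220.09
SD(0.5X - 0.4Y) = √220.09 ≈ 14.8354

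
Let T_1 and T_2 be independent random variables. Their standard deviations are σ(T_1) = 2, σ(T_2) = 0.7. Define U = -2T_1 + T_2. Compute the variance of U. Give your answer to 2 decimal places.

16.49

var(T_1) = 4, var(T_2) = 0.49
By independence, var(U) = (-2)²var(T_1) + (1)²var(T_2)
= (-2)²·4 + (1)²·0.49 = 16.49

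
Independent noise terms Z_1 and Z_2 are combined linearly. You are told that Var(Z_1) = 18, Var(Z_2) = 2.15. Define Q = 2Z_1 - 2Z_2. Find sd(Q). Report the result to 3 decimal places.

8.978

By independence, Var(Q) = (2)²Var(Z_1) + (-2)²Var(Z_2)
= (2)²·18 + (-2)²·2.15 = 80.6
sd(Q) = √80.6 ≈ 8.978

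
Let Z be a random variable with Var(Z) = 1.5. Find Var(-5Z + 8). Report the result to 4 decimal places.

37.5000

Var(-5Z + 8) = (-5)²·Var(Z) = 25·1.5 = 37.5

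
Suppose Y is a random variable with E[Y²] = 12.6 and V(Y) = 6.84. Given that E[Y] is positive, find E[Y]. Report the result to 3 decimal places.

2.400

(E[Y])² = E[Y²] − V(Y) = 12.6 − 6.84 = 5.76
E[Y] = √5.76 = 2.4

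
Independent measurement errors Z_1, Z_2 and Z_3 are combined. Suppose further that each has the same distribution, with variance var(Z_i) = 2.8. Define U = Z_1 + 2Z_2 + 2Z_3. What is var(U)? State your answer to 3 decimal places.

By independence, var(U) = (1)²var(Z_1) + (2)²var(Z_2) + (2)²var(Z_3)
= (1)²·2.8 + (2)²·2.8 + (2)²·2.8 = 25.2

25.200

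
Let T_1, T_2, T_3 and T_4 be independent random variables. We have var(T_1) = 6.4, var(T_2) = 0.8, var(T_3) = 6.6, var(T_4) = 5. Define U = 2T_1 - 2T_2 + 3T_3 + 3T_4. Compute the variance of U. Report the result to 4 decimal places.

By independence, var(U) = (2)²var(T_1) + (-2)²var(T_2) + (3)²var(T_3) + (3)²var(T_4)
= (2)²·6.4 + (-2)²·0.8 + (3)²·6.6 + (3)²·5 = 133.2

133.2000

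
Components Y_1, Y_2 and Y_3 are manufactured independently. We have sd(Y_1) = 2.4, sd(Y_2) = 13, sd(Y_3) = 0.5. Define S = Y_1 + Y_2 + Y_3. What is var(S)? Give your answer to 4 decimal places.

var(Y_1) = 5.76, var(Y_2) = 169, var(Y_3) = 0.25
By independence, var(S) = (1)²var(Y_1) + (1)²var(Y_2) + (1)²var(Y_3)
= (1)²·5.76 + (1)²·169 + (1)²·0.25 = 175.01

175.0100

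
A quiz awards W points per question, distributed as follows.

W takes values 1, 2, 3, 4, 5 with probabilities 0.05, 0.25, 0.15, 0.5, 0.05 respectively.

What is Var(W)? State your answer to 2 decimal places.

E[W] = (1)(0.05) + (2)(0.25) + (3)(0.15) + (4)(0.5) + (5)(0.05) = 3.25
E[W²] = (1)²(0.05) + (2)²(0.25) + (3)²(0.15) + (4)²(0.5) + (5)²(0.05) = 11.65
Var(W) = E[W²] − (E[W])² = 11.65 − (3.25)² = 1.0875

1.09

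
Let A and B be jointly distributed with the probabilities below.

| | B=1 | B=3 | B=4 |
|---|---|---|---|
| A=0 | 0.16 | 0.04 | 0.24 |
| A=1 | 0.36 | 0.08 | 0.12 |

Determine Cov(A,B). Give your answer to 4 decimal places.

-0.2192

E[A] = 0.56,  E[B] = 2.32
E[AB] = 1.08
Cov(A,B) = E[AB] − E[A]E[B] = 1.08 − (0.56)(2.32) = -0.2192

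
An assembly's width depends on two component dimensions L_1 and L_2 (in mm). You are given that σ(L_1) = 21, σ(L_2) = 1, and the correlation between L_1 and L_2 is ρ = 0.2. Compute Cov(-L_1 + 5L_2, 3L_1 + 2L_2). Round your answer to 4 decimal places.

-1258.4000

Var(L_1) = (21)² = 441;  Var(L_2) = (1)² = 1
Cov(L_1,L_2) = ρ·σ(L_1)·σ(L_2) = 0.2·21·1 = 4.2
Cov(-L_1 + 5L_2, 3L_1 + 2L_2) = (-1)(3)Var(L_1) + (5)(2)Var(L_2) + [(-1)(2) + (5)(3)]Cov(L_1,L_2)
= -3·441 + 10·1 + 13·4.2 = -1258.4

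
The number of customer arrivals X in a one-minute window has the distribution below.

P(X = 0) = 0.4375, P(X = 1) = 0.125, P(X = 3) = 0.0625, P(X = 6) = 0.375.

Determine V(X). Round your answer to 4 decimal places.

E[X] = (0)(0.4375) + (1)(0.125) + (3)(0.0625) + (6)(0.375) = 2.5625
E[X²] = (0)²(0.4375) + (1)²(0.125) + (3)²(0.0625) + (6)²(0.375) = 14.1875
V(X) = E[X²] − (E[X])² = 14.1875 − (2.5625)² = 7.62109375

7.6211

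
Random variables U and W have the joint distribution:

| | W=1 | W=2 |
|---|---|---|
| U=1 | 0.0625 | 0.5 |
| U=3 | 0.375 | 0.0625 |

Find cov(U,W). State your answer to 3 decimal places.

E[U] = 1.875,  E[W] = 1.5625
E[UW] = 2.5625
cov(U,W) = E[UW] − E[U]E[W] = 2.5625 − (1.875)(1.5625) = -0.3671875

-0.367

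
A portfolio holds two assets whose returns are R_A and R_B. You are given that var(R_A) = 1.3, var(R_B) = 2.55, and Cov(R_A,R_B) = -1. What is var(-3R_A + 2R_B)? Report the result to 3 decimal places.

var(-3R_A + 2R_B) = (-3)²·var(R_A) + (2)²·var(R_B) + 2·(-3)·(2)·Cov(R_A,R_B)
= 9·1.3 + 4·2.55 + -12·-1 = 33.9

33.900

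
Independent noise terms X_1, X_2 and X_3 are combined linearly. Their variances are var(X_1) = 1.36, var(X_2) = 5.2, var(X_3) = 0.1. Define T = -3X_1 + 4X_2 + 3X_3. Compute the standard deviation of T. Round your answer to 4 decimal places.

By independence, var(T) = (-3)²var(X_1) + (4)²var(X_2) + (3)²var(X_3)
= (-3)²·1.36 + (4)²·5.2 + (3)²·0.1 = 96.34
sd(T) = √96.34 ≈ 9.8153

9.8153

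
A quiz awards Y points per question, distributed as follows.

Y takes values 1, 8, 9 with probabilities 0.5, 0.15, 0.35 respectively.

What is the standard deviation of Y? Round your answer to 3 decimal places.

3.864

E[Y] = (1)(0.5) + (8)(0.15) + (9)(0.35) = 4.85
E[Y²] = (1)²(0.5) + (8)²(0.15) + (9)²(0.35) = 38.45
Var(Y) = E[Y²] − (E[Y])² = 38.45 − (4.85)² = 14.9275
SD(Y) = √14.9275 ≈ 3.864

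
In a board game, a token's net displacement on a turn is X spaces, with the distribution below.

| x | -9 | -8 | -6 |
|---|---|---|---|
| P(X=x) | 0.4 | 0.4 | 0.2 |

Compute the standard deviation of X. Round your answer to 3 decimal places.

E[X] = (-9)(0.4) + (-8)(0.4) + (-6)(0.2) = -8
E[X²] = (-9)²(0.4) + (-8)²(0.4) + (-6)²(0.2) = 65.2
V(X) = E[X²] − (E[X])² = 65.2 − (-8)² = 1.2
SD(X) = √1.2 ≈ 1.095

1.095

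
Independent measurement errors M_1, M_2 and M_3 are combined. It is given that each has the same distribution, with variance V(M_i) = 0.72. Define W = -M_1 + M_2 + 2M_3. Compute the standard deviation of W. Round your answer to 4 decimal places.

By independence, V(W) = (-1)²V(M_1) + (1)²V(M_2) + (2)²V(M_3)
= (-1)²·0.72 + (1)²·0.72 + (2)²·0.72 = 4.32
σ(W) = √4.32 ≈ 2.0785

2.0785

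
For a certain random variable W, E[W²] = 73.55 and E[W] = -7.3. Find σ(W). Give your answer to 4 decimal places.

4.5011

var(W) = 73.55 − (-7.3)² = 20.26
σ(W) = √20.26 ≈ 4.5011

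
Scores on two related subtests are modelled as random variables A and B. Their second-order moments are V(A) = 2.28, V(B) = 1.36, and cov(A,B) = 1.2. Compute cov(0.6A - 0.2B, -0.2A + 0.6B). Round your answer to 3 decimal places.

cov(0.6A - 0.2B, -0.2A + 0.6B) = (0.6)(-0.2)V(A) + (-0.2)(0.6)V(B) + [(0.6)(0.6) + (-0.2)(-0.2)]cov(A,B)
= -0.12·2.28 + -0.12·1.36 + 0.4·1.2 = 0.0432

0.043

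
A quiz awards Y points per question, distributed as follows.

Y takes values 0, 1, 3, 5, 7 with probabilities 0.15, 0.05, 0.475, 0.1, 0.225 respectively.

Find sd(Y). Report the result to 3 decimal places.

E[Y] = (0)(0.15) + (1)(0.05) + (3)(0.475) + (5)(0.1) + (7)(0.225) = 3.55
E[Y²] = (0)²(0.15) + (1)²(0.05) + (3)²(0.475) + (5)²(0.1) + (7)²(0.225) = 17.85
V(Y) = E[Y²] − (E[Y])² = 17.85 − (3.55)² = 5.2475
sd(Y) = √5.2475 ≈ 2.291

2.291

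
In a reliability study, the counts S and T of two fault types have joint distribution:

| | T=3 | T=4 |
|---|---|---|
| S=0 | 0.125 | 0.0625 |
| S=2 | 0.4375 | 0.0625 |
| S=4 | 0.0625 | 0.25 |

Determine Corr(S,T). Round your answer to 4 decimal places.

0.4174

E[S] = 2.25,  E[T] = 3.375
E[ST] = 7.875
Cov(S,T) = E[ST] − E[S]E[T] = 7.875 − (2.25)(3.375) = 0.28125
V(S) = 1.9375,  V(T) = 0.234375
ρ = 0.28125 / √(1.9375·0.234375) ≈ 0.4174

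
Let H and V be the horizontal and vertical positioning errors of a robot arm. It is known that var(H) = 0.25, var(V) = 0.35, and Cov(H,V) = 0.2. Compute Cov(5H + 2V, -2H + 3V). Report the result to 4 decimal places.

1.8000

Cov(5H + 2V, -2H + 3V) = (5)(-2)var(H) + (2)(3)var(V) + [(5)(3) + (2)(-2)]Cov(H,V)
= -10·0.25 + 6·0.35 + 11·0.2 = 1.8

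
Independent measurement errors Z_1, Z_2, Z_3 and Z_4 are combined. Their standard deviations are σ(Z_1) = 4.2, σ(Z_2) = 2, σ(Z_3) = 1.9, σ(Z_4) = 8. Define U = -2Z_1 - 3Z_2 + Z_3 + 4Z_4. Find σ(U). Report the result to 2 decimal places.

33.68

V(Z_1) = 17.64, V(Z_2) = 4, V(Z_3) = 3.61, V(Z_4) = 64
By independence, V(U) = (-2)²V(Z_1) + (-3)²V(Z_2) + (1)²V(Z_3) + (4)²V(Z_4)
= (-2)²·17.64 + (-3)²·4 + (1)²·3.61 + (4)²·64 = 1134.17
σ(U) = √1134.17 ≈ 33.68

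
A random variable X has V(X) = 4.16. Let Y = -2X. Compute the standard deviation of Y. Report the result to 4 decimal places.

V(-2X) = (-2)²·4.16 = 16.64
SD(Y) = √16.64 ≈ 4.0792

4.0792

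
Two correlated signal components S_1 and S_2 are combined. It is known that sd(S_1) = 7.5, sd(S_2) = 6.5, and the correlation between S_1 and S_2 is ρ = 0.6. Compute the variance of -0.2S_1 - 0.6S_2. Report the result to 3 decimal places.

24.480

Var(S_1) = (7.5)² = 56.25;  Var(S_2) = (6.5)² = 42.25
cov(S_1,S_2) = ρ·sd(S_1)·sd(S_2) = 0.6·7.5·6.5 = 29.25
Var(-0.2S_1 - 0.6S_2) = (-0.2)²·Var(S_1) + (-0.6)²·Var(S_2) + 2·(-0.2)·(-0.6)·cov(S_1,S_2)
= 0.04·56.25 + 0.36·42.25 + 0.24·29.25 = 24.48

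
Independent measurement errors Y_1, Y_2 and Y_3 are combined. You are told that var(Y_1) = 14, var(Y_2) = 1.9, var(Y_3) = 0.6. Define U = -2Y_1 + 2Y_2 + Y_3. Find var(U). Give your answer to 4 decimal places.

By independence, var(U) = (-2)²var(Y_1) + (2)²var(Y_2) + (1)²var(Y_3)
= (-2)²·14 + (2)²·1.9 + (1)²·0.6 = 64.2

64.2000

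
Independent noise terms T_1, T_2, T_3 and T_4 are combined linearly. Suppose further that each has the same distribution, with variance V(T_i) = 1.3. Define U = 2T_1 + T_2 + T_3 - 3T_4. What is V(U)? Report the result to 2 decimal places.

By independence, V(U) = (2)²V(T_1) + (1)²V(T_2) + (1)²V(T_3) + (-3)²V(T_4)
= (2)²·1.3 + (1)²·1.3 + (1)²·1.3 + (-3)²·1.3 = 19.5

19.50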